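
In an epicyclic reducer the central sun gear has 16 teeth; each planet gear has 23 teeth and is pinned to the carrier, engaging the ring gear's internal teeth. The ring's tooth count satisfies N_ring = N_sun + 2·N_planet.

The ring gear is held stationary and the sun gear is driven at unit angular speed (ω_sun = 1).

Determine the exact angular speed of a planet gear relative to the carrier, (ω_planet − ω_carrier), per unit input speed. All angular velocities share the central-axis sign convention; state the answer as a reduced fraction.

-496/897

N_ring = 16 + 2·23 = 62
16(ω_s−ω_c) = −62(ω_r−ω_c),  ω_r=0, ω_s=1
16(1−ω_c) = −62(0−ω_c)  ⇒  78ω_c = 16  ⇒  ω_c = 8/39
sun–planet: 16·(1−8/39) = −23·(ω_p−ω_c)  ⇒  ω_p−ω_c = −(16/23)·(31/39) = -496/897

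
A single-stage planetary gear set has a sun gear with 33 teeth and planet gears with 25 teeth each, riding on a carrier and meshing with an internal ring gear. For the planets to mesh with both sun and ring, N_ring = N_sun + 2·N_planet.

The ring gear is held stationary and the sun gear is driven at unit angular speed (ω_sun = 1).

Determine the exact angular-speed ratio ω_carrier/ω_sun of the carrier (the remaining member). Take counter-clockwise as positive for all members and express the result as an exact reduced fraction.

33/116

N_ring = 33 + 2·25 = 83
33(ω_s−ω_c) = −83(ω_r−ω_c),  ω_r=0, ω_s=1
33(1−ω_c) = −83(0−ω_c)  ⇒  116ω_c = 33  ⇒  ω_c = 33/116
ω_c/ω_s = 33/116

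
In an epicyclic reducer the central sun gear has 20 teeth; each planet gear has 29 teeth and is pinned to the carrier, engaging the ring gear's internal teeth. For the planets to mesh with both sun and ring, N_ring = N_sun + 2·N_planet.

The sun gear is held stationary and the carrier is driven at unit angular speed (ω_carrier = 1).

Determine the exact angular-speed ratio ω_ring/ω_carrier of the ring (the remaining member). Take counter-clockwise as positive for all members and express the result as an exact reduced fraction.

49/39

N_ring = 20 + 2·29 = 78
20(ω_s−ω_c) = −78(ω_r−ω_c),  ω_s=0, ω_c=1
ω_r = 1 − (20/78)(0−1) = 49/39
ω_r/ω_c = 49/39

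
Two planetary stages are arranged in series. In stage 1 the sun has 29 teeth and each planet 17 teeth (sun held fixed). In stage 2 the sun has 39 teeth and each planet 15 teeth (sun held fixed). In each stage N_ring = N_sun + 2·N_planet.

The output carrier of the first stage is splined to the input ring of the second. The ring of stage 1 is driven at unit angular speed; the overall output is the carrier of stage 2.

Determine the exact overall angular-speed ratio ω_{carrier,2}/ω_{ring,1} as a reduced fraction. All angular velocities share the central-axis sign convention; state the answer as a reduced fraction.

Stage 1: N_ring = 29 + 2·17 = 63
Stage 1: 29(ω_s−ω_c) = −63(ω_r−ω_c),  ω_s=0, ω_r=1
Stage 1: 29(0−ω_c) = −63(1−ω_c)  ⇒  92ω_c = 63  ⇒  ω_c = 63/92
  ⇒ ω_c¹/ω_r¹ = 63/92
Stage 2: N_ring = 39 + 2·15 = 69
Stage 2: 39(ω_s−ω_c) = −69(ω_r−ω_c),  ω_s=0, ω_r=1
Stage 2: 39(0−ω_c) = −69(1−ω_c)  ⇒  108ω_c = 69  ⇒  ω_c = 23/36
  ⇒ ω_c²/ω_r² = 23/36
Coupling ω_r² = ω_c¹ ⇒ overall = 63/92 × 23/36 = 7/16

7/16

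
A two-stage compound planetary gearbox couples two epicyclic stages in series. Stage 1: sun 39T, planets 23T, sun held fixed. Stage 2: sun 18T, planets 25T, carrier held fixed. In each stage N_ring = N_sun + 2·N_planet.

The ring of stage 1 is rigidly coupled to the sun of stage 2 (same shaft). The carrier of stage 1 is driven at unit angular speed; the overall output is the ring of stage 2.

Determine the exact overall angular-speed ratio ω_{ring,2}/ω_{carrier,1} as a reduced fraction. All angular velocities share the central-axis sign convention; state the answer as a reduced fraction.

Stage 1: N_ring = 39 + 2·23 = 85
Stage 1: 39(ω_s−ω_c) = −85(ω_r−ω_c),  ω_s=0, ω_c=1
Stage 1: ω_r = 1 − (39/85)(0−1) = 124/85
  ⇒ ω_r¹/ω_c¹ = 124/85
Stage 2: N_ring = 18 + 2·25 = 68
Stage 2: 18(ω_s−ω_c) = −68(ω_r−ω_c),  ω_c=0, ω_s=1
Stage 2: ω_r = 0 − (18/68)(1−0) = -9/34
  ⇒ ω_r²/ω_s² = -9/34
Coupling ω_s² = ω_r¹ ⇒ overall = 124/85 × -9/34 = -558/1445

-558/1445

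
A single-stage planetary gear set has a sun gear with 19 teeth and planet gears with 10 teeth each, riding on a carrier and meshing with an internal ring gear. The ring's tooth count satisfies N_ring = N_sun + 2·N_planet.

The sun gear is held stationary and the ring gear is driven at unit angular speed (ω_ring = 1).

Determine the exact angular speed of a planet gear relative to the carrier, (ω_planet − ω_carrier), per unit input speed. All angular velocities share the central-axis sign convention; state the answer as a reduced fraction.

N_ring = 19 + 2·10 = 39
19(ω_s−ω_c) = −39(ω_r−ω_c),  ω_s=0, ω_r=1
19(0−ω_c) = −39(1−ω_c)  ⇒  58ω_c = 39  ⇒  ω_c = 39/58
sun–planet: 19·(0−39/58) = −10·(ω_p−ω_c)  ⇒  ω_p−ω_c = −(19/10)·(-39/58) = 741/580

741/580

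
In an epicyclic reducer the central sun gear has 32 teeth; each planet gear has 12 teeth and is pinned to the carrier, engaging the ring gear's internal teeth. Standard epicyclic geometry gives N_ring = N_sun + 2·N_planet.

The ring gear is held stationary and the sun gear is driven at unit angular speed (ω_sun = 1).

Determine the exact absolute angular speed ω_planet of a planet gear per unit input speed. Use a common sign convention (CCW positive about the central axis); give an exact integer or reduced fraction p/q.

N_ring = 32 + 2·12 = 56
32(ω_s−ω_c) = −56(ω_r−ω_c),  ω_r=0, ω_s=1
32(1−ω_c) = −56(0−ω_c)  ⇒  88ω_c = 32  ⇒  ω_c = 4/11
sun–planet: 32·(1−4/11) = −12·(ω_p−ω_c)  ⇒  ω_p−ω_c = −(32/12)·(7/11) = -56/33
ω_p = 4/11 − 56/33 = -4/3

-4/3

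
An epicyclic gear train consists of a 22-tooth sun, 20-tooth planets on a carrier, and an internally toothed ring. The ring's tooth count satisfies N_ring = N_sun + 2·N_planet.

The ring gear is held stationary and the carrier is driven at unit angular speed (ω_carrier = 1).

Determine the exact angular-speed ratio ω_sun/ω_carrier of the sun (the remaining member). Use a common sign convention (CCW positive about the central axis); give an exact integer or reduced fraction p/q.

42/11

N_ring = 22 + 2·20 = 62
22(ω_s−ω_c) = −62(ω_r−ω_c),  ω_r=0, ω_c=1
ω_s = 1 − (62/22)(0−1) = 42/11
ω_s/ω_c = 42/11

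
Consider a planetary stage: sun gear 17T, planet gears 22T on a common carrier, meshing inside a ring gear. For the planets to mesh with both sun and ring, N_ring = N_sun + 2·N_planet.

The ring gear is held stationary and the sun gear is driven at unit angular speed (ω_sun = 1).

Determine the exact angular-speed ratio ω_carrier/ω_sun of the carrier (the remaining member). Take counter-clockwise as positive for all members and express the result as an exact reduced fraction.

17/78

N_ring = 17 + 2·22 = 61
17(ω_s−ω_c) = −61(ω_r−ω_c),  ω_r=0, ω_s=1
17(1−ω_c) = −61(0−ω_c)  ⇒  78ω_c = 17  ⇒  ω_c = 17/78
ω_c/ω_s = 17/78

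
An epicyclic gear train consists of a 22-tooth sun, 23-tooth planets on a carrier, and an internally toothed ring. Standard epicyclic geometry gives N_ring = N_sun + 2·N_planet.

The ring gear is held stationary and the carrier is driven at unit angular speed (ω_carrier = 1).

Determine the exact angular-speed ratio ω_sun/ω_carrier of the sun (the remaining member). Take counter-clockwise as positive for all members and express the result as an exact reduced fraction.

45/11

N_ring = 22 + 2·23 = 68
22(ω_s−ω_c) = −68(ω_r−ω_c),  ω_r=0, ω_c=1
ω_s = 1 − (68/22)(0−1) = 45/11
ω_s/ω_c = 45/11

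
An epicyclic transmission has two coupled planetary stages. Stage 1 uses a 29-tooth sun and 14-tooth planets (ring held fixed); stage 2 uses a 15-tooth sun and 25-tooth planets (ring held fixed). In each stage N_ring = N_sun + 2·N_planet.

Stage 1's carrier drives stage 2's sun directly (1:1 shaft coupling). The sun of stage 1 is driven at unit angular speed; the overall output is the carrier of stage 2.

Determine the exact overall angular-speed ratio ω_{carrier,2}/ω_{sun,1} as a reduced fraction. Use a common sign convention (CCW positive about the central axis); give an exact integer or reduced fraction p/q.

87/1376

Stage 1: N_ring = 29 + 2·14 = 57
Stage 1: 29(ω_s−ω_c) = −57(ω_r−ω_c),  ω_r=0, ω_s=1
Stage 1: 29(1−ω_c) = −57(0−ω_c)  ⇒  86ω_c = 29  ⇒  ω_c = 29/86
  ⇒ ω_c¹/ω_s¹ = 29/86
Stage 2: N_ring = 15 + 2·25 = 65
Stage 2: 15(ω_s−ω_c) = −65(ω_r−ω_c),  ω_r=0, ω_s=1
Stage 2: 15(1−ω_c) = −65(0−ω_c)  ⇒  80ω_c = 15  ⇒  ω_c = 3/16
  ⇒ ω_c²/ω_s² = 3/16
Coupling ω_s² = ω_c¹ ⇒ overall = 29/86 × 3/16 = 87/1376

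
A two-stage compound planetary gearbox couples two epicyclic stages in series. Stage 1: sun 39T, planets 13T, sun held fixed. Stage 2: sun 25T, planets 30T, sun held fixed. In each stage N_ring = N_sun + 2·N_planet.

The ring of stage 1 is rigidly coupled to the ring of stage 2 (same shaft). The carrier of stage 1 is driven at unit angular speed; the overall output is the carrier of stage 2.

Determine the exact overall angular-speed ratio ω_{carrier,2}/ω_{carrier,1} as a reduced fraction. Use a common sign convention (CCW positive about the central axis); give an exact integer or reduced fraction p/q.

Stage 1: N_ring = 39 + 2·13 = 65
Stage 1: 39(ω_s−ω_c) = −65(ω_r−ω_c),  ω_s=0, ω_c=1
Stage 1: ω_r = 1 − (39/65)(0−1) = 8/5
  ⇒ ω_r¹/ω_c¹ = 8/5
Stage 2: N_ring = 25 + 2·30 = 85
Stage 2: 25(ω_s−ω_c) = −85(ω_r−ω_c),  ω_s=0, ω_r=1
Stage 2: 25(0−ω_c) = −85(1−ω_c)  ⇒  110ω_c = 85  ⇒  ω_c = 17/22
  ⇒ ω_c²/ω_r² = 17/22
Coupling ω_r² = ω_r¹ ⇒ overall = 8/5 × 17/22 = 68/55

68/55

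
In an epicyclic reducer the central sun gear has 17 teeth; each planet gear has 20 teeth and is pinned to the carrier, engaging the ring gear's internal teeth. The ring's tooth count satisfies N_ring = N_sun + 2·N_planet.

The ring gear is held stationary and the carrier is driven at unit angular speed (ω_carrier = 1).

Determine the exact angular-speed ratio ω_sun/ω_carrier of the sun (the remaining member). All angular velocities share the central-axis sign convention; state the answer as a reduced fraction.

N_ring = 17 + 2·20 = 57
17(ω_s−ω_c) = −57(ω_r−ω_c),  ω_r=0, ω_c=1
ω_s = 1 − (57/17)(0−1) = 74/17
ω_s/ω_c = 74/17

74/17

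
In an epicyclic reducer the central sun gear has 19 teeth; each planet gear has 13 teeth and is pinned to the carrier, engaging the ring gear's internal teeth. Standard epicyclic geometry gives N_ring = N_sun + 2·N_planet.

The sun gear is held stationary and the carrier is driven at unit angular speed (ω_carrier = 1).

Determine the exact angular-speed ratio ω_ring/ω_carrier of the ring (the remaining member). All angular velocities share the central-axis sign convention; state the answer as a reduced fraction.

64/45

N_ring = 19 + 2·13 = 45
19(ω_s−ω_c) = −45(ω_r−ω_c),  ω_s=0, ω_c=1
ω_r = 1 − (19/45)(0−1) = 64/45
ω_r/ω_c = 64/45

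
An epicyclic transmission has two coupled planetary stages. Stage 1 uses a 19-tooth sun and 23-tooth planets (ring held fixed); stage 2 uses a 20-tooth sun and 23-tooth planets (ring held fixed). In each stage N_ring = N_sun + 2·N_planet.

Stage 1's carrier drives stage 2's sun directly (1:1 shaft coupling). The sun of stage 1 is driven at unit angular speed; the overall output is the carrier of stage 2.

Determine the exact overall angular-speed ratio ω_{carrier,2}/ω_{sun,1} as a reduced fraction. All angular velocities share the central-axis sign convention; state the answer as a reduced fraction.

95/1806

Stage 1: N_ring = 19 + 2·23 = 65
Stage 1: 19(ω_s−ω_c) = −65(ω_r−ω_c),  ω_r=0, ω_s=1
Stage 1: 19(1−ω_c) = −65(0−ω_c)  ⇒  84ω_c = 19  ⇒  ω_c = 19/84
  ⇒ ω_c¹/ω_s¹ = 19/84
Stage 2: N_ring = 20 + 2·23 = 66
Stage 2: 20(ω_s−ω_c) = −66(ω_r−ω_c),  ω_r=0, ω_s=1
Stage 2: 20(1−ω_c) = −66(0−ω_c)  ⇒  86ω_c = 20  ⇒  ω_c = 10/43
  ⇒ ω_c²/ω_s² = 10/43
Coupling ω_s² = ω_c¹ ⇒ overall = 19/84 × 10/43 = 95/1806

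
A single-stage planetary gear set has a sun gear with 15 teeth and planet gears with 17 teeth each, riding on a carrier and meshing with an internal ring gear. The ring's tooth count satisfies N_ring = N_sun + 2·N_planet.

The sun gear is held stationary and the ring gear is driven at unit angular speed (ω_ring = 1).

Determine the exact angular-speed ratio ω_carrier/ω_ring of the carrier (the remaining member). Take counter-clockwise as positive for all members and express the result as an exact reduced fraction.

49/64

N_ring = 15 + 2·17 = 49
15(ω_s−ω_c) = −49(ω_r−ω_c),  ω_s=0, ω_r=1
15(0−ω_c) = −49(1−ω_c)  ⇒  64ω_c = 49  ⇒  ω_c = 49/64
ω_c/ω_r = 49/64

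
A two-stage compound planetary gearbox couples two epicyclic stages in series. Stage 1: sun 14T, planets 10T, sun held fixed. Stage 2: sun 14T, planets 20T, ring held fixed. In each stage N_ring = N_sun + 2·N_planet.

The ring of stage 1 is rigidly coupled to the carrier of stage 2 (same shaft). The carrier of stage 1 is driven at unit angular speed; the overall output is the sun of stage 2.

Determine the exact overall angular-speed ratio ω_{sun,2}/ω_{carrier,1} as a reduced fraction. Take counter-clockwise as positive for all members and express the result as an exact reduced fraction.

Stage 1: N_ring = 14 + 2·10 = 34
Stage 1: 14(ω_s−ω_c) = −34(ω_r−ω_c),  ω_s=0, ω_c=1
Stage 1: ω_r = 1 − (14/34)(0−1) = 24/17
  ⇒ ω_r¹/ω_c¹ = 24/17
Stage 2: N_ring = 14 + 2·20 = 54
Stage 2: 14(ω_s−ω_c) = −54(ω_r−ω_c),  ω_r=0, ω_c=1
Stage 2: ω_s = 1 − (54/14)(0−1) = 34/7
  ⇒ ω_s²/ω_c² = 34/7
Coupling ω_c² = ω_r¹ ⇒ overall = 24/17 × 34/7 = 48/7

48/7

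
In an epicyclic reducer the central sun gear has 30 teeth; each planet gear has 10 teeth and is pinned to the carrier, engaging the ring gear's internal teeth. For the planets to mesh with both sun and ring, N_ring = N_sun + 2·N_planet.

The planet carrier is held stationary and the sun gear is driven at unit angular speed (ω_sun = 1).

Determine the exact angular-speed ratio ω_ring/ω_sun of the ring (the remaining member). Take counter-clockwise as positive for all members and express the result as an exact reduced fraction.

-3/5

N_ring = 30 + 2·10 = 50
30(ω_s−ω_c) = −50(ω_r−ω_c),  ω_c=0, ω_s=1
ω_r = 0 − (30/50)(1−0) = -3/5
ω_r/ω_s = -3/5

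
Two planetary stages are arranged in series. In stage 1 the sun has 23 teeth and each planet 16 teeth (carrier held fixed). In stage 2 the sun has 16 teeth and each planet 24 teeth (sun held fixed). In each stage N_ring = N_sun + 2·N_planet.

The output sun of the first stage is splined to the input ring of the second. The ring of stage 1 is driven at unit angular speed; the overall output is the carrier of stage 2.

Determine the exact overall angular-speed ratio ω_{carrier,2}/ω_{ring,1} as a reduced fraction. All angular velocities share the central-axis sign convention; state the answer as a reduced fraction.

-44/23

Stage 1: N_ring = 23 + 2·16 = 55
Stage 1: 23(ω_s−ω_c) = −55(ω_r−ω_c),  ω_c=0, ω_r=1
Stage 1: ω_s = 0 − (55/23)(1−0) = -55/23
  ⇒ ω_s¹/ω_r¹ = -55/23
Stage 2: N_ring = 16 + 2·24 = 64
Stage 2: 16(ω_s−ω_c) = −64(ω_r−ω_c),  ω_s=0, ω_r=1
Stage 2: 16(0−ω_c) = −64(1−ω_c)  ⇒  80ω_c = 64  ⇒  ω_c = 4/5
  ⇒ ω_c²/ω_r² = 4/5
Coupling ω_r² = ω_s¹ ⇒ overall = -55/23 × 4/5 = -44/23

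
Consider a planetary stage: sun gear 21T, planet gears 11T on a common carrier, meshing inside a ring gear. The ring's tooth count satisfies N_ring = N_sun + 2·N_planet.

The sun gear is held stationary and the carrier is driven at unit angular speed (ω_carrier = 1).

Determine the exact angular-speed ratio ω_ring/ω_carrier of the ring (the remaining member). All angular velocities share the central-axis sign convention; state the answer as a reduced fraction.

64/43

N_ring = 21 + 2·11 = 43
21(ω_s−ω_c) = −43(ω_r−ω_c),  ω_s=0, ω_c=1
ω_r = 1 − (21/43)(0−1) = 64/43
ω_r/ω_c = 64/43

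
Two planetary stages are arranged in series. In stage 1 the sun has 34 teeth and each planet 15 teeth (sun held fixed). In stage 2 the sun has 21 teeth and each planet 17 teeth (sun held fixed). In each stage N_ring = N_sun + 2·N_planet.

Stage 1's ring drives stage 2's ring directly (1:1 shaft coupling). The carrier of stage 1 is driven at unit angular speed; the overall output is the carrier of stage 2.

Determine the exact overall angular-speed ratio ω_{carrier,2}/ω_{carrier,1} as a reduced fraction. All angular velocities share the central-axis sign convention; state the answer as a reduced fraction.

2695/2432

Stage 1: N_ring = 34 + 2·15 = 64
Stage 1: 34(ω_s−ω_c) = −64(ω_r−ω_c),  ω_s=0, ω_c=1
Stage 1: ω_r = 1 − (34/64)(0−1) = 49/32
  ⇒ ω_r¹/ω_c¹ = 49/32
Stage 2: N_ring = 21 + 2·17 = 55
Stage 2: 21(ω_s−ω_c) = −55(ω_r−ω_c),  ω_s=0, ω_r=1
Stage 2: 21(0−ω_c) = −55(1−ω_c)  ⇒  76ω_c = 55  ⇒  ω_c = 55/76
  ⇒ ω_c²/ω_r² = 55/76
Coupling ω_r² = ω_r¹ ⇒ overall = 49/32 × 55/76 = 2695/2432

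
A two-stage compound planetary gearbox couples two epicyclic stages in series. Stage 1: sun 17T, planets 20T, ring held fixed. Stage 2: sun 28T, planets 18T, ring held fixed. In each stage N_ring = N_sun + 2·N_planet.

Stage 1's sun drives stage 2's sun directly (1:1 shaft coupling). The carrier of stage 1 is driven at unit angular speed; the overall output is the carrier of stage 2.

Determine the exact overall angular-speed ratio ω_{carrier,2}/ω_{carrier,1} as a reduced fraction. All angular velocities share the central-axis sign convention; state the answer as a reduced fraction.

518/391

Stage 1: N_ring = 17 + 2·20 = 57
Stage 1: 17(ω_s−ω_c) = −57(ω_r−ω_c),  ω_r=0, ω_c=1
Stage 1: ω_s = 1 − (57/17)(0−1) = 74/17
  ⇒ ω_s¹/ω_c¹ = 74/17
Stage 2: N_ring = 28 + 2·18 = 64
Stage 2: 28(ω_s−ω_c) = −64(ω_r−ω_c),  ω_r=0, ω_s=1
Stage 2: 28(1−ω_c) = −64(0−ω_c)  ⇒  92ω_c = 28  ⇒  ω_c = 7/23
  ⇒ ω_c²/ω_s² = 7/23
Coupling ω_s² = ω_s¹ ⇒ overall = 74/17 × 7/23 = 518/391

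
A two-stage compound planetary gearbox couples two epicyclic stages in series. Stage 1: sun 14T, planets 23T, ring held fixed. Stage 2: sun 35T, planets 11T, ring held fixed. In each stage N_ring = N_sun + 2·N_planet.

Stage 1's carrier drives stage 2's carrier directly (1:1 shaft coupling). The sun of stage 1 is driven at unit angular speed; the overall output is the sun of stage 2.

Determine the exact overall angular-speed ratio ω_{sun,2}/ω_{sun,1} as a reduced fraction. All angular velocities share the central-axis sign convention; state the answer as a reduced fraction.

92/185

Stage 1: N_ring = 14 + 2·23 = 60
Stage 1: 14(ω_s−ω_c) = −60(ω_r−ω_c),  ω_r=0, ω_s=1
Stage 1: 14(1−ω_c) = −60(0−ω_c)  ⇒  74ω_c = 14  ⇒  ω_c = 7/37
  ⇒ ω_c¹/ω_s¹ = 7/37
Stage 2: N_ring = 35 + 2·11 = 57
Stage 2: 35(ω_s−ω_c) = −57(ω_r−ω_c),  ω_r=0, ω_c=1
Stage 2: ω_s = 1 − (57/35)(0−1) = 92/35
  ⇒ ω_s²/ω_c² = 92/35
Coupling ω_c² = ω_c¹ ⇒ overall = 7/37 × 92/35 = 92/185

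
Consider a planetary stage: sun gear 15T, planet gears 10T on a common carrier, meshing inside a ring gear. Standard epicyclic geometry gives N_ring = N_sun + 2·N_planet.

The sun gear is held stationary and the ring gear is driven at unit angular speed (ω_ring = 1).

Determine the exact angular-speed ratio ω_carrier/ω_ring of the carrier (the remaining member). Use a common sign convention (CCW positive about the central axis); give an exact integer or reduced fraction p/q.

N_ring = 15 + 2·10 = 35
15(ω_s−ω_c) = −35(ω_r−ω_c),  ω_s=0, ω_r=1
15(0−ω_c) = −35(1−ω_c)  ⇒  50ω_c = 35  ⇒  ω_c = 7/10
ω_c/ω_r = 7/10

7/10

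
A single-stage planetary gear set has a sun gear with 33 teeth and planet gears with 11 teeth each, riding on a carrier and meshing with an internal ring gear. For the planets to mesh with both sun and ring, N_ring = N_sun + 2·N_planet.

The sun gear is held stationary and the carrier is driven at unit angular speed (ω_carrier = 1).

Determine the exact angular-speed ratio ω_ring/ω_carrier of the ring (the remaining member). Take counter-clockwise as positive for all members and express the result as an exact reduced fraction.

8/5

N_ring = 33 + 2·11 = 55
33(ω_s−ω_c) = −55(ω_r−ω_c),  ω_s=0, ω_c=1
ω_r = 1 − (33/55)(0−1) = 8/5
ω_r/ω_c = 8/5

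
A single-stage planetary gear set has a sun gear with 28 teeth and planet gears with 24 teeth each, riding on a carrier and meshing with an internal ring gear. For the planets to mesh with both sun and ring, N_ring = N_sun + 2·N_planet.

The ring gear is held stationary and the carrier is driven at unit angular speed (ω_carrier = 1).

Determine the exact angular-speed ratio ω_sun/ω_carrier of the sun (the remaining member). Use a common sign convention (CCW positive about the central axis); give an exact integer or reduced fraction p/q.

26/7

N_ring = 28 + 2·24 = 76
28(ω_s−ω_c) = −76(ω_r−ω_c),  ω_r=0, ω_c=1
ω_s = 1 − (76/28)(0−1) = 26/7
ω_s/ω_c = 26/7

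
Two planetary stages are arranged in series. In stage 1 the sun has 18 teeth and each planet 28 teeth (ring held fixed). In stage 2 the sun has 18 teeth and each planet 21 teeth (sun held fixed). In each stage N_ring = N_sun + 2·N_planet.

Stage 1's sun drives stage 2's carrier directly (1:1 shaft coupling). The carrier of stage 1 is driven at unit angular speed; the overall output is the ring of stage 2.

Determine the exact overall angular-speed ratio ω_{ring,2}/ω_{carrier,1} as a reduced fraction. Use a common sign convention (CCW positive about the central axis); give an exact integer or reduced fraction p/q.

299/45

Stage 1: N_ring = 18 + 2·28 = 74
Stage 1: 18(ω_s−ω_c) = −74(ω_r−ω_c),  ω_r=0, ω_c=1
Stage 1: ω_s = 1 − (74/18)(0−1) = 46/9
  ⇒ ω_s¹/ω_c¹ = 46/9
Stage 2: N_ring = 18 + 2·21 = 60
Stage 2: 18(ω_s−ω_c) = −60(ω_r−ω_c),  ω_s=0, ω_c=1
Stage 2: ω_r = 1 − (18/60)(0−1) = 13/10
  ⇒ ω_r²/ω_c² = 13/10
Coupling ω_c² = ω_s¹ ⇒ overall = 46/9 × 13/10 = 299/45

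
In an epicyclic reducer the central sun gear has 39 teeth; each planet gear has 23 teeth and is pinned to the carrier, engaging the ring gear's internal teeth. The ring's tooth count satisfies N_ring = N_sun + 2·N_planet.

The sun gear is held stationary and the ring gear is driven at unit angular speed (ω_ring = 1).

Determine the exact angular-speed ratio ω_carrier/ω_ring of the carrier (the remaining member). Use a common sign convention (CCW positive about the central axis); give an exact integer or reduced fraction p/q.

N_ring = 39 + 2·23 = 85
39(ω_s−ω_c) = −85(ω_r−ω_c),  ω_s=0, ω_r=1
39(0−ω_c) = −85(1−ω_c)  ⇒  124ω_c = 85  ⇒  ω_c = 85/124
ω_c/ω_r = 85/124

85/124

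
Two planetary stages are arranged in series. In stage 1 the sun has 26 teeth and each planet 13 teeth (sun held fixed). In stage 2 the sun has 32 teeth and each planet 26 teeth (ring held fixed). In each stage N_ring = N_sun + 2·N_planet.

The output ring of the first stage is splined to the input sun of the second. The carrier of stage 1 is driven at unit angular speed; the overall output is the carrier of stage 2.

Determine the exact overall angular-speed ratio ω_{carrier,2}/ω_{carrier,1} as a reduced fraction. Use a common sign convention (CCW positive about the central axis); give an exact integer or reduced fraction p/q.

12/29

Stage 1: N_ring = 26 + 2·13 = 52
Stage 1: 26(ω_s−ω_c) = −52(ω_r−ω_c),  ω_s=0, ω_c=1
Stage 1: ω_r = 1 − (26/52)(0−1) = 3/2
  ⇒ ω_r¹/ω_c¹ = 3/2
Stage 2: N_ring = 32 + 2·26 = 84
Stage 2: 32(ω_s−ω_c) = −84(ω_r−ω_c),  ω_r=0, ω_s=1
Stage 2: 32(1−ω_c) = −84(0−ω_c)  ⇒  116ω_c = 32  ⇒  ω_c = 8/29
  ⇒ ω_c²/ω_s² = 8/29
Coupling ω_s² = ω_r¹ ⇒ overall = 3/2 × 8/29 = 12/29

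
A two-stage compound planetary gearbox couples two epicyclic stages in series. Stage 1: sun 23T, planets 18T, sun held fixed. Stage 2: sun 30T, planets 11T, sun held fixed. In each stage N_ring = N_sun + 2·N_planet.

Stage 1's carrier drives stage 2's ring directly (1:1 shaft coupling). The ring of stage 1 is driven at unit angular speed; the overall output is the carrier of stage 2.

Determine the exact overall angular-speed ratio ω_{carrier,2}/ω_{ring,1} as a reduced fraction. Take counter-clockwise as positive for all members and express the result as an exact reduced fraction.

Stage 1: N_ring = 23 + 2·18 = 59
Stage 1: 23(ω_s−ω_c) = −59(ω_r−ω_c),  ω_s=0, ω_r=1
Stage 1: 23(0−ω_c) = −59(1−ω_c)  ⇒  82ω_c = 59  ⇒  ω_c = 59/82
  ⇒ ω_c¹/ω_r¹ = 59/82
Stage 2: N_ring = 30 + 2·11 = 52
Stage 2: 30(ω_s−ω_c) = −52(ω_r−ω_c),  ω_s=0, ω_r=1
Stage 2: 30(0−ω_c) = −52(1−ω_c)  ⇒  82ω_c = 52  ⇒  ω_c = 26/41
  ⇒ ω_c²/ω_r² = 26/41
Coupling ω_r² = ω_c¹ ⇒ overall = 59/82 × 26/41 = 767/1681

767/1681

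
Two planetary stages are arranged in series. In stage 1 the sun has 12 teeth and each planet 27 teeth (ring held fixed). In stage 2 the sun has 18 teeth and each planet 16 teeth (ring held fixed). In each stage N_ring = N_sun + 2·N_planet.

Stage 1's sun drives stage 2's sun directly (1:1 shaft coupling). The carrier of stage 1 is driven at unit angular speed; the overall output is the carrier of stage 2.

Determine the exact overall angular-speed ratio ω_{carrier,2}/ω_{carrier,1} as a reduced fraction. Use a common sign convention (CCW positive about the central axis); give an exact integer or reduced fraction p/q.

Stage 1: N_ring = 12 + 2·27 = 66
Stage 1: 12(ω_s−ω_c) = −66(ω_r−ω_c),  ω_r=0, ω_c=1
Stage 1: ω_s = 1 − (66/12)(0−1) = 13/2
  ⇒ ω_s¹/ω_c¹ = 13/2
Stage 2: N_ring = 18 + 2·16 = 50
Stage 2: 18(ω_s−ω_c) = −50(ω_r−ω_c),  ω_r=0, ω_s=1
Stage 2: 18(1−ω_c) = −50(0−ω_c)  ⇒  68ω_c = 18  ⇒  ω_c = 9/34
  ⇒ ω_c²/ω_s² = 9/34
Coupling ω_s² = ω_s¹ ⇒ overall = 13/2 × 9/34 = 117/68

117/68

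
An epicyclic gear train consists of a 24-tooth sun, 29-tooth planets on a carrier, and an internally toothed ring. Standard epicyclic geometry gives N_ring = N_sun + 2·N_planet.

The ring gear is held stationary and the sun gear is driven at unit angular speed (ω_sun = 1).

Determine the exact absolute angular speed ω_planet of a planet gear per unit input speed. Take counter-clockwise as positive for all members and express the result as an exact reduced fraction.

N_ring = 24 + 2·29 = 82
24(ω_s−ω_c) = −82(ω_r−ω_c),  ω_r=0, ω_s=1
24(1−ω_c) = −82(0−ω_c)  ⇒  106ω_c = 24  ⇒  ω_c = 12/53
sun–planet: 24·(1−12/53) = −29·(ω_p−ω_c)  ⇒  ω_p−ω_c = −(24/29)·(41/53) = -984/1537
ω_p = 12/53 − 984/1537 = -12/29

-12/29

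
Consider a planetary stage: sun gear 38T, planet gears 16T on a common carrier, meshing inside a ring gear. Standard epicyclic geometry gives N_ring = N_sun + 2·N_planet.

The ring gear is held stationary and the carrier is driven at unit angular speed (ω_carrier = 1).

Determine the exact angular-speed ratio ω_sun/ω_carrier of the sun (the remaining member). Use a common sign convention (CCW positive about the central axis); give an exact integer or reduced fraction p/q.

54/19

N_ring = 38 + 2·16 = 70
38(ω_s−ω_c) = −70(ω_r−ω_c),  ω_r=0, ω_c=1
ω_s = 1 − (70/38)(0−1) = 54/19
ω_s/ω_c = 54/19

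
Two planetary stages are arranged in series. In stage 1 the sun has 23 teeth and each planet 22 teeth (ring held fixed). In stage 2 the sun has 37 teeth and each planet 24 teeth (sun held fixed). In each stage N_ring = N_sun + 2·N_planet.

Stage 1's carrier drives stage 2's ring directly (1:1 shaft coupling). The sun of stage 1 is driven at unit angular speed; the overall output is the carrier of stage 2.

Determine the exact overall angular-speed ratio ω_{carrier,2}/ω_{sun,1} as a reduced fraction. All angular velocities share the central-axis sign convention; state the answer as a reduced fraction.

Stage 1: N_ring = 23 + 2·22 = 67
Stage 1: 23(ω_s−ω_c) = −67(ω_r−ω_c),  ω_r=0, ω_s=1
Stage 1: 23(1−ω_c) = −67(0−ω_c)  ⇒  90ω_c = 23  ⇒  ω_c = 23/90
  ⇒ ω_c¹/ω_s¹ = 23/90
Stage 2: N_ring = 37 + 2·24 = 85
Stage 2: 37(ω_s−ω_c) = −85(ω_r−ω_c),  ω_s=0, ω_r=1
Stage 2: 37(0−ω_c) = −85(1−ω_c)  ⇒  122ω_c = 85  ⇒  ω_c = 85/122
  ⇒ ω_c²/ω_r² = 85/122
Coupling ω_r² = ω_c¹ ⇒ overall = 23/90 × 85/122 = 391/2196

391/2196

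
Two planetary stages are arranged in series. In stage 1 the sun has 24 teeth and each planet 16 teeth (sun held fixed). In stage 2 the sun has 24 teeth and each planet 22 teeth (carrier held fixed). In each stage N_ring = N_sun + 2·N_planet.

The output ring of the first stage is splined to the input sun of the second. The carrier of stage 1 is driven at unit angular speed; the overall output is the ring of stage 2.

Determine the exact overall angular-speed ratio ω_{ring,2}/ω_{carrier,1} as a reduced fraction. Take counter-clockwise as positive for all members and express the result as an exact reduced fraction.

-60/119

Stage 1: N_ring = 24 + 2·16 = 56
Stage 1: 24(ω_s−ω_c) = −56(ω_r−ω_c),  ω_s=0, ω_c=1
Stage 1: ω_r = 1 − (24/56)(0−1) = 10/7
  ⇒ ω_r¹/ω_c¹ = 10/7
Stage 2: N_ring = 24 + 2·22 = 68
Stage 2: 24(ω_s−ω_c) = −68(ω_r−ω_c),  ω_c=0, ω_s=1
Stage 2: ω_r = 0 − (24/68)(1−0) = -6/17
  ⇒ ω_r²/ω_s² = -6/17
Coupling ω_s² = ω_r¹ ⇒ overall = 10/7 × -6/17 = -60/119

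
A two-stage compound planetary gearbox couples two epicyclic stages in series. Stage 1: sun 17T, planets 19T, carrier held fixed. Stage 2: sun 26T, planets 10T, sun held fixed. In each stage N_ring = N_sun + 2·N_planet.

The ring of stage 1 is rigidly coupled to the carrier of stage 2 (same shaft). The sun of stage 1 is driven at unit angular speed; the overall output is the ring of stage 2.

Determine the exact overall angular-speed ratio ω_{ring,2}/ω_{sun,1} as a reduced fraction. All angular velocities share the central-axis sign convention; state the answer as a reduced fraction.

Stage 1: N_ring = 17 + 2·19 = 55
Stage 1: 17(ω_s−ω_c) = −55(ω_r−ω_c),  ω_c=0, ω_s=1
Stage 1: ω_r = 0 − (17/55)(1−0) = -17/55
  ⇒ ω_r¹/ω_s¹ = -17/55
Stage 2: N_ring = 26 + 2·10 = 46
Stage 2: 26(ω_s−ω_c) = −46(ω_r−ω_c),  ω_s=0, ω_c=1
Stage 2: ω_r = 1 − (26/46)(0−1) = 36/23
  ⇒ ω_r²/ω_c² = 36/23
Coupling ω_c² = ω_r¹ ⇒ overall = -17/55 × 36/23 = -612/1265

-612/1265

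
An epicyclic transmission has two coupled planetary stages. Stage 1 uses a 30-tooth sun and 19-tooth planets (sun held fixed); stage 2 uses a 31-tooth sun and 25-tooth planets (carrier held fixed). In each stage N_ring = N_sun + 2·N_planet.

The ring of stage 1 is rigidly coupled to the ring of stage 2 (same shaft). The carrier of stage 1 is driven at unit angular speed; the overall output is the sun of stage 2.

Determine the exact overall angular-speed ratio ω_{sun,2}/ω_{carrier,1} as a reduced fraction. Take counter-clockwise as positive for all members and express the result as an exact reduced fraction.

-3969/1054

Stage 1: N_ring = 30 + 2·19 = 68
Stage 1: 30(ω_s−ω_c) = −68(ω_r−ω_c),  ω_s=0, ω_c=1
Stage 1: ω_r = 1 − (30/68)(0−1) = 49/34
  ⇒ ω_r¹/ω_c¹ = 49/34
Stage 2: N_ring = 31 + 2·25 = 81
Stage 2: 31(ω_s−ω_c) = −81(ω_r−ω_c),  ω_c=0, ω_r=1
Stage 2: ω_s = 0 − (81/31)(1−0) = -81/31
  ⇒ ω_s²/ω_r² = -81/31
Coupling ω_r² = ω_r¹ ⇒ overall = 49/34 × -81/31 = -3969/1054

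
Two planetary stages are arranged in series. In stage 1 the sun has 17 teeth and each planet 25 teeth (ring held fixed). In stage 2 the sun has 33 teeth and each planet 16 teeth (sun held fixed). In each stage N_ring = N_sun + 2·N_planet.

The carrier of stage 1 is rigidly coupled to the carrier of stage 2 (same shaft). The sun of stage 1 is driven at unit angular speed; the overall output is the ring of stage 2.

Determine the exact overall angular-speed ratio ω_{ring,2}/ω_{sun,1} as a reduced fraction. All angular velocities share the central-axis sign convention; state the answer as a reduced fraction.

119/390

Stage 1: N_ring = 17 + 2·25 = 67
Stage 1: 17(ω_s−ω_c) = −67(ω_r−ω_c),  ω_r=0, ω_s=1
Stage 1: 17(1−ω_c) = −67(0−ω_c)  ⇒  84ω_c = 17  ⇒  ω_c = 17/84
  ⇒ ω_c¹/ω_s¹ = 17/84
Stage 2: N_ring = 33 + 2·16 = 65
Stage 2: 33(ω_s−ω_c) = −65(ω_r−ω_c),  ω_s=0, ω_c=1
Stage 2: ω_r = 1 − (33/65)(0−1) = 98/65
  ⇒ ω_r²/ω_c² = 98/65
Coupling ω_c² = ω_c¹ ⇒ overall = 17/84 × 98/65 = 119/390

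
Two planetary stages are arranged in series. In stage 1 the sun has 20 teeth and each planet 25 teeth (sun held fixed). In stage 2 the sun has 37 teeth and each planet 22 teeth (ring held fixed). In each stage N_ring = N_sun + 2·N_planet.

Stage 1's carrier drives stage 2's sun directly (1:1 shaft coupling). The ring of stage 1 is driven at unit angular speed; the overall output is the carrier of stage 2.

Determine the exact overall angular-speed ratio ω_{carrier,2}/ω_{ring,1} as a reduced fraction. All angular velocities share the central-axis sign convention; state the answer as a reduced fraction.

Stage 1: N_ring = 20 + 2·25 = 70
Stage 1: 20(ω_s−ω_c) = −70(ω_r−ω_c),  ω_s=0, ω_r=1
Stage 1: 20(0−ω_c) = −70(1−ω_c)  ⇒  90ω_c = 70  ⇒  ω_c = 7/9
  ⇒ ω_c¹/ω_r¹ = 7/9
Stage 2: N_ring = 37 + 2·22 = 81
Stage 2: 37(ω_s−ω_c) = −81(ω_r−ω_c),  ω_r=0, ω_s=1
Stage 2: 37(1−ω_c) = −81(0−ω_c)  ⇒  118ω_c = 37  ⇒  ω_c = 37/118
  ⇒ ω_c²/ω_s² = 37/118
Coupling ω_s² = ω_c¹ ⇒ overall = 7/9 × 37/118 = 259/1062

259/1062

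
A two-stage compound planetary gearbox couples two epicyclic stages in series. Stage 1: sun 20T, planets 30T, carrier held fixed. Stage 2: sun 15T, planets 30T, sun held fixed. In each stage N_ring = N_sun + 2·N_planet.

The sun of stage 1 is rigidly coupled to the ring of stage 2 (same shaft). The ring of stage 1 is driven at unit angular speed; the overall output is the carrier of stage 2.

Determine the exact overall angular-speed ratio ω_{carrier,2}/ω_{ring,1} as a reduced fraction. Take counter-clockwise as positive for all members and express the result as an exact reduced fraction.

-10/3

Stage 1: N_ring = 20 + 2·30 = 80
Stage 1: 20(ω_s−ω_c) = −80(ω_r−ω_c),  ω_c=0, ω_r=1
Stage 1: ω_s = 0 − (80/20)(1−0) = -4
  ⇒ ω_s¹/ω_r¹ = -4
Stage 2: N_ring = 15 + 2·30 = 75
Stage 2: 15(ω_s−ω_c) = −75(ω_r−ω_c),  ω_s=0, ω_r=1
Stage 2: 15(0−ω_c) = −75(1−ω_c)  ⇒  90ω_c = 75  ⇒  ω_c = 5/6
  ⇒ ω_c²/ω_r² = 5/6
Coupling ω_r² = ω_s¹ ⇒ overall = -4 × 5/6 = -10/3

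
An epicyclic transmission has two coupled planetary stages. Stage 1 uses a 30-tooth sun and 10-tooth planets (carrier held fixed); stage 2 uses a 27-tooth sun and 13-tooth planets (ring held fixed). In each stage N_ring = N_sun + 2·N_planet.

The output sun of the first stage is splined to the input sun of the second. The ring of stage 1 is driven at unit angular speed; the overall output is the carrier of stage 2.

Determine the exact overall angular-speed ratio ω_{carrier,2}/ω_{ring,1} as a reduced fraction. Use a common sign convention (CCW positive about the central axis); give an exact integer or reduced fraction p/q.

-9/16

Stage 1: N_ring = 30 + 2·10 = 50
Stage 1: 30(ω_s−ω_c) = −50(ω_r−ω_c),  ω_c=0, ω_r=1
Stage 1: ω_s = 0 − (50/30)(1−0) = -5/3
  ⇒ ω_s¹/ω_r¹ = -5/3
Stage 2: N_ring = 27 + 2·13 = 53
Stage 2: 27(ω_s−ω_c) = −53(ω_r−ω_c),  ω_r=0, ω_s=1
Stage 2: 27(1−ω_c) = −53(0−ω_c)  ⇒  80ω_c = 27  ⇒  ω_c = 27/80
  ⇒ ω_c²/ω_s² = 27/80
Coupling ω_s² = ω_s¹ ⇒ overall = -5/3 × 27/80 = -9/16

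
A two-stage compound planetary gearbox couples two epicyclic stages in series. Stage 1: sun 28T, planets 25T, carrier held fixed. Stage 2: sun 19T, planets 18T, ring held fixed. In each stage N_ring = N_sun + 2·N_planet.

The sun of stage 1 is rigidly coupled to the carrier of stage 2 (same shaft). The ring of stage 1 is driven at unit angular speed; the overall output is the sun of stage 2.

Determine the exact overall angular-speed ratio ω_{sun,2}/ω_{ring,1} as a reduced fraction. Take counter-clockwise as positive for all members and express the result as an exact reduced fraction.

Stage 1: N_ring = 28 + 2·25 = 78
Stage 1: 28(ω_s−ω_c) = −78(ω_r−ω_c),  ω_c=0, ω_r=1
Stage 1: ω_s = 0 − (78/28)(1−0) = -39/14
  ⇒ ω_s¹/ω_r¹ = -39/14
Stage 2: N_ring = 19 + 2·18 = 55
Stage 2: 19(ω_s−ω_c) = −55(ω_r−ω_c),  ω_r=0, ω_c=1
Stage 2: ω_s = 1 − (55/19)(0−1) = 74/19
  ⇒ ω_s²/ω_c² = 74/19
Coupling ω_c² = ω_s¹ ⇒ overall = -39/14 × 74/19 = -1443/133

-1443/133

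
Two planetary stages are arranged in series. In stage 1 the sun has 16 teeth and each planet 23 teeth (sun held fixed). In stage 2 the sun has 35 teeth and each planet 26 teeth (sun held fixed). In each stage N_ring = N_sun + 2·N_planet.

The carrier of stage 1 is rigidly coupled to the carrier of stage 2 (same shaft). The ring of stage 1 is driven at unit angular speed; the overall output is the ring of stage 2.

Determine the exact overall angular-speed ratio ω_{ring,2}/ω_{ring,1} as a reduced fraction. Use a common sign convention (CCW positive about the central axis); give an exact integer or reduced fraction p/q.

Stage 1: N_ring = 16 + 2·23 = 62
Stage 1: 16(ω_s−ω_c) = −62(ω_r−ω_c),  ω_s=0, ω_r=1
Stage 1: 16(0−ω_c) = −62(1−ω_c)  ⇒  78ω_c = 62  ⇒  ω_c = 31/39
  ⇒ ω_c¹/ω_r¹ = 31/39
Stage 2: N_ring = 35 + 2·26 = 87
Stage 2: 35(ω_s−ω_c) = −87(ω_r−ω_c),  ω_s=0, ω_c=1
Stage 2: ω_r = 1 − (35/87)(0−1) = 122/87
  ⇒ ω_r²/ω_c² = 122/87
Coupling ω_c² = ω_c¹ ⇒ overall = 31/39 × 122/87 = 3782/3393

3782/3393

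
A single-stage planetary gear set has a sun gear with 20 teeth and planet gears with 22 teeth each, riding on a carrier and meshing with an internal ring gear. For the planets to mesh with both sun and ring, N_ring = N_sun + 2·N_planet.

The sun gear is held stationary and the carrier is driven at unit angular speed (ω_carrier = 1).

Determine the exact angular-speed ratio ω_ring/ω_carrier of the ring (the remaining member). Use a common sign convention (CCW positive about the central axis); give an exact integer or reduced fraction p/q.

21/16

N_ring = 20 + 2·22 = 64
20(ω_s−ω_c) = −64(ω_r−ω_c),  ω_s=0, ω_c=1
ω_r = 1 − (20/64)(0−1) = 21/16
ω_r/ω_c = 21/16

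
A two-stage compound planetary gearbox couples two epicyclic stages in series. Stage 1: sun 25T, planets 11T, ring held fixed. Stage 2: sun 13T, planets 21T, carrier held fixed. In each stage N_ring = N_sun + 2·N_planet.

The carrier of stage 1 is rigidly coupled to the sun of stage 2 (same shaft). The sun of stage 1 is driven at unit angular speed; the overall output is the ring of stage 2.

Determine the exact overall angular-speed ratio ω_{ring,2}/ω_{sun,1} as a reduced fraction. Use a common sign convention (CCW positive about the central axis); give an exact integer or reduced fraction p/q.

Stage 1: N_ring = 25 + 2·11 = 47
Stage 1: 25(ω_s−ω_c) = −47(ω_r−ω_c),  ω_r=0, ω_s=1
Stage 1: 25(1−ω_c) = −47(0−ω_c)  ⇒  72ω_c = 25  ⇒  ω_c = 25/72
  ⇒ ω_c¹/ω_s¹ = 25/72
Stage 2: N_ring = 13 + 2·21 = 55
Stage 2: 13(ω_s−ω_c) = −55(ω_r−ω_c),  ω_c=0, ω_s=1
Stage 2: ω_r = 0 − (13/55)(1−0) = -13/55
  ⇒ ω_r²/ω_s² = -13/55
Coupling ω_s² = ω_c¹ ⇒ overall = 25/72 × -13/55 = -65/792

-65/792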